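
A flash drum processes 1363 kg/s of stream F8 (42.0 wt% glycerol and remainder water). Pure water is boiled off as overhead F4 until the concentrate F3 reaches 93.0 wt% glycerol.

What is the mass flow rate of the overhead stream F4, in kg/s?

747.5 kg/s

glycerol is conserved: 1363×0.420 = 572.46 kg/s all reports to the concentrate.
Concentrate = 572.46/(target fraction) = 615.55 kg/s.
Overhead = 1363 − 615.55 = 747.45 kg/s.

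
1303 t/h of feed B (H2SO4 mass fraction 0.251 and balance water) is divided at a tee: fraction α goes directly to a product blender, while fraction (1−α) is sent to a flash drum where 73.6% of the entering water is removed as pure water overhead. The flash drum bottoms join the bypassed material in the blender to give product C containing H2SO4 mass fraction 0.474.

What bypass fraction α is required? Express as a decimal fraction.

All 1303×0.251 = 327.05 t/h of H2SO4 reaches C, so C = 327.05/0.474 = 689.99 t/h and vapour = 613.01 t/h.
The evaporator receives (1−α)·1303 of feed at 0.749 water and removes 0.736 of that water:
0.736×0.749×(1−α)×1303 = 613.01
(1−α) = 613.01/718.3 = 0.8534;  α = 0.1466.

0.147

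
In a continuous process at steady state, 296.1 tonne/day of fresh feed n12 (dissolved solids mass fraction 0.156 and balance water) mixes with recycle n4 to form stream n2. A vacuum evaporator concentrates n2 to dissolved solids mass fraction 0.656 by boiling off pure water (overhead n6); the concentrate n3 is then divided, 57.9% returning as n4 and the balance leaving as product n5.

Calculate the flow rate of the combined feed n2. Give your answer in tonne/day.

Overall dissolved solids balance (none leaves overhead): dissolved solids in fresh feed = dissolved solids in product, i.e. 296.1×0.156 = (1−0.579)·n3·0.656.
n3 = 46.192/(0.656×0.421) = 167.25 tonne/day.
Recycle n4 = 0.579×167.25 = 96.84 tonne/day.
Combined feed n2 = 296.1 + 96.84 = 392.94 tonne/day.

392.9 tonne/day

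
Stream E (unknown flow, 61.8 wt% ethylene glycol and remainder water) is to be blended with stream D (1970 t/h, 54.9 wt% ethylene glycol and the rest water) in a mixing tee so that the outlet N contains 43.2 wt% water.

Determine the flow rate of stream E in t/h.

Let E be the unknown flow. Total out = 1970 + E.
water balance: 888.47 + 0.382·E = 0.432·(1970 + E)
(0.382 − 0.432)·E = 0.432×1970 − 888.47 = -37.43
E = -37.43 / -0.050 = 748.6 t/h

748.6 t/h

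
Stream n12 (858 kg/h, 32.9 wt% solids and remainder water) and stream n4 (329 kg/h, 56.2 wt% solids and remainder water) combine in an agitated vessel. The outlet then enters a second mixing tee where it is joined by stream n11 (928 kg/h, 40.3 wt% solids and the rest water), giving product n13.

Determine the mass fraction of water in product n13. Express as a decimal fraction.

Overall, product flow = 2115 kg/h.
water in = 858×0.671 + 329×0.438 + 928×0.597 = 1273.8 kg/h.
water fraction in n13 = 0.6023.

0.6023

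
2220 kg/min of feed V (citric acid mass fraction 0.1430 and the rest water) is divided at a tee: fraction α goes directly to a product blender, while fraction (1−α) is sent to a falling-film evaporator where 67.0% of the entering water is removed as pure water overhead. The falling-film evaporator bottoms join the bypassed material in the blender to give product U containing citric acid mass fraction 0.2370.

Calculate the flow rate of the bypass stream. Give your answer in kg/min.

All 2220×0.143 = 317.46 kg/min of citric acid reaches U, so U = 317.46/0.237 = 1339.5 kg/min and vapour = 880.51 kg/min.
The evaporator receives (1−α)·2220 of feed at 0.857 water and removes 0.670 of that water:
0.670×0.857×(1−α)×2220 = 880.51
(1−α) = 880.51/1274.7 = 0.6908;  α = 0.3092.
Bypass flow = 0.3092×2220 = 686.52 kg/min.

686.5 kg/min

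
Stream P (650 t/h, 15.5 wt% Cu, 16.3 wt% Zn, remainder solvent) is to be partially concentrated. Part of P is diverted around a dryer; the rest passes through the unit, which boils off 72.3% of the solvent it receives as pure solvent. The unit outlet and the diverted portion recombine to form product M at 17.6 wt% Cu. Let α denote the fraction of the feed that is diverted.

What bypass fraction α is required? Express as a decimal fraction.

0.758

All 650×0.155 = 100.75 t/h of Cu reaches M, so M = 100.75/0.176 = 572.44 t/h and vapour = 77.557 t/h.
The evaporator receives (1−α)·650 of feed at 0.682 solvent and removes 0.723 of that solvent:
0.723×0.682×(1−α)×650 = 77.557
(1−α) = 77.557/320.51 = 0.2420;  α = 0.7580.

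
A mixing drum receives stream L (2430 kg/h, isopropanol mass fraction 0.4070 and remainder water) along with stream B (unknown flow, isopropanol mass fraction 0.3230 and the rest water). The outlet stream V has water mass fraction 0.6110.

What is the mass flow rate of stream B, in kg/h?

Let B be the unknown flow. Total out = 2430 + B.
water balance: 1441 + 0.677·B = 0.611·(2430 + B)
(0.677 − 0.611)·B = 0.611×2430 − 1441 = 43.74
B = 43.74 / 0.066 = 662.73 kg/h

662.7 kg/h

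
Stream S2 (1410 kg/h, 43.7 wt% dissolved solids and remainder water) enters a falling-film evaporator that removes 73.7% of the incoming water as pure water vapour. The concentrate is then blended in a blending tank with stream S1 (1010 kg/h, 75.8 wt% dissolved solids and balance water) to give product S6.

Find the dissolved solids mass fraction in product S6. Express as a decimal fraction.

Vapour removed = 0.737×0.563×1410 = 585.05 kg/h; concentrate = 824.95 kg/h.
dissolved solids reaching the mixer = 616.17 (from concentrate) + 1010×0.758 = 1381.8 kg/h.
Product flow = 824.95 + 1010 = 1834.9 kg/h; dissolved solids fraction = 0.7530.

0.7530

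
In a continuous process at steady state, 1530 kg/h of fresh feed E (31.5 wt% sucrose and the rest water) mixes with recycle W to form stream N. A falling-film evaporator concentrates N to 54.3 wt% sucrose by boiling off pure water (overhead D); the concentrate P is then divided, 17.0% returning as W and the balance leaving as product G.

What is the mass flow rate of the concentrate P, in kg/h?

1069 kg/h

Overall sucrose balance (none leaves overhead): sucrose in fresh feed = sucrose in product, i.e. 1530×0.315 = (1−0.170)·P·0.543.
P = 481.95/(0.543×0.830) = 1069.4 kg/h.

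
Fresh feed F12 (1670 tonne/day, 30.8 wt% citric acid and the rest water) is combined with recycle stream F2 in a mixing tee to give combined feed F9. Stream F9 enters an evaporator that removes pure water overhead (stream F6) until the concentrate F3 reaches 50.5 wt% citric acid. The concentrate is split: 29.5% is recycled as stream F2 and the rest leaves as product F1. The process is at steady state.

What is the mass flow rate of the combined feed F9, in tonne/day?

Overall citric acid balance (none leaves overhead): citric acid in fresh feed = citric acid in product, i.e. 1670×0.308 = (1−0.295)·F3·0.505.
F3 = 514.36/(0.505×0.705) = 1444.7 tonne/day.
Recycle F2 = 0.295×1444.7 = 426.2 tonne/day.
Combined feed F9 = 1670 + 426.2 = 2096.2 tonne/day.

2096 tonne/day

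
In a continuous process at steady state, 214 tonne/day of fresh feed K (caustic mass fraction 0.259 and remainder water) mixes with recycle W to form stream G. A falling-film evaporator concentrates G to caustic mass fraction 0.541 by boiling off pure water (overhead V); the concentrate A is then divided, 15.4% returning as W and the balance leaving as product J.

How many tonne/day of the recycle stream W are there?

18.65 tonne/day

Overall caustic balance (none leaves overhead): caustic in fresh feed = caustic in product, i.e. 214×0.259 = (1−0.154)·A·0.541.
A = 55.426/(0.541×0.846) = 121.1 tonne/day.
Recycle W = 0.154×121.1 = 18.649 tonne/day.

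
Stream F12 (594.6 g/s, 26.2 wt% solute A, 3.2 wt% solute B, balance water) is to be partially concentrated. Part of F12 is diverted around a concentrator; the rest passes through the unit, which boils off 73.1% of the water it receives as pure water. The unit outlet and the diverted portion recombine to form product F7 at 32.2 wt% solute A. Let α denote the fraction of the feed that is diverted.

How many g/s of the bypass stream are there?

379.9 g/s

All 594.6×0.262 = 155.79 g/s of solute A reaches F7, so F7 = 155.79/0.322 = 483.8 g/s and vapour = 110.8 g/s.
The evaporator receives (1−α)·594.6 of feed at 0.706 water and removes 0.731 of that water:
0.731×0.706×(1−α)×594.6 = 110.8
(1−α) = 110.8/306.86 = 0.3611;  α = 0.6389.
Bypass flow = 0.6389×594.6 = 379.92 g/s.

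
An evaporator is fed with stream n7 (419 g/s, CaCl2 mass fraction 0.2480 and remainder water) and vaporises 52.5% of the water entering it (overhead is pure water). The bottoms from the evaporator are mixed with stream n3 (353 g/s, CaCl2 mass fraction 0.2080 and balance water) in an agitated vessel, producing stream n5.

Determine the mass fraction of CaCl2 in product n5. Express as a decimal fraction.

Vapour removed = 0.525×0.752×419 = 165.42 g/s; concentrate = 253.58 g/s.
CaCl2 reaching the mixer = 103.91 (from concentrate) + 353×0.208 = 177.34 g/s.
Product flow = 253.58 + 353 = 606.58 g/s; CaCl2 fraction = 0.2924.

0.2924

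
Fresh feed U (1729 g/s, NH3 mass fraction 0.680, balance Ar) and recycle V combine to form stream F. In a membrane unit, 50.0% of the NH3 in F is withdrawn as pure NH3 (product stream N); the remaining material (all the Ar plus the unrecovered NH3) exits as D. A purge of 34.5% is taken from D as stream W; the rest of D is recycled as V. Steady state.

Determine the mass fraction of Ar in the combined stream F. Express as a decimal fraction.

0.478

Ar enters only via U and leaves only via the purge: 1729×0.320 = 0.345×(Ar in D), and the membrane unit passes all Ar, so Ar in F = Ar in D = 1603.7 g/s.
NH3 in F: m_A = 1729×0.680 + (1−0.345)·(1−0.500)·m_A, so m_A = 1175.7/0.6725 = 1748.3 g/s.
F = 1748.3 + 1603.7 = 3352 g/s.
Ar fraction in F = 1603.7/3352 = 0.478.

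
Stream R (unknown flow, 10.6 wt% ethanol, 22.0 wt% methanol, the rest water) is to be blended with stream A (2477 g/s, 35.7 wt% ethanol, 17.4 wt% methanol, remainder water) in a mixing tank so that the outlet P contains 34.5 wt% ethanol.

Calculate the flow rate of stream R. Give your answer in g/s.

124.4 g/s

Let R be the unknown flow. Total out = 2477 + R.
ethanol balance: 884.29 + 0.106·R = 0.345·(2477 + R)
(0.106 − 0.345)·R = 0.345×2477 − 884.29 = -29.724
R = -29.724 / -0.239 = 124.37 g/s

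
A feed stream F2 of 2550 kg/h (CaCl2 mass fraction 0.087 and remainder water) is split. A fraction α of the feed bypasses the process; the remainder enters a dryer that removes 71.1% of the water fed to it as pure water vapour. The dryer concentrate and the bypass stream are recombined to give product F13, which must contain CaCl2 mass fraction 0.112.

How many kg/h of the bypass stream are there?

1673 kg/h

All 2550×0.087 = 221.85 kg/h of CaCl2 reaches F13, so F13 = 221.85/0.112 = 1980.8 kg/h and vapour = 569.2 kg/h.
The evaporator receives (1−α)·2550 of feed at 0.913 water and removes 0.711 of that water:
0.711×0.913×(1−α)×2550 = 569.2
(1−α) = 569.2/1655.3 = 0.3439;  α = 0.6561.
Bypass flow = 0.6561×2550 = 1673.2 kg/h.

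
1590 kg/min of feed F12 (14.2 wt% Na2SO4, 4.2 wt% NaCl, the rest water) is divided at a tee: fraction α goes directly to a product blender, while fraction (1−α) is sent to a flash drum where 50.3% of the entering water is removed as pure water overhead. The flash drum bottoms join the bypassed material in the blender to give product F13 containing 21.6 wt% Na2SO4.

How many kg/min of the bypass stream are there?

262.9 kg/min

All 1590×0.142 = 225.78 kg/min of Na2SO4 reaches F13, so F13 = 225.78/0.216 = 1045.3 kg/min and vapour = 544.72 kg/min.
The evaporator receives (1−α)·1590 of feed at 0.816 water and removes 0.503 of that water:
0.503×0.816×(1−α)×1590 = 544.72
(1−α) = 544.72/652.61 = 0.8347;  α = 0.1653.
Bypass flow = 0.1653×1590 = 262.86 kg/min.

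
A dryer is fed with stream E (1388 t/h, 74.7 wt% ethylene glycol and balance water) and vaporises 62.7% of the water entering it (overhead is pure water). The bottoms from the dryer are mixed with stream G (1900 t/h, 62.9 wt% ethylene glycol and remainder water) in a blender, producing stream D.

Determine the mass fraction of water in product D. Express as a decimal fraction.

Vapour removed = 0.627×0.253×1388 = 220.18 t/h; concentrate = 1167.8 t/h.
water reaching the mixer = 130.98 (from concentrate) + 1900×0.371 = 835.88 t/h.
Product flow = 1167.8 + 1900 = 3067.8 t/h; water fraction = 0.2725.

0.2725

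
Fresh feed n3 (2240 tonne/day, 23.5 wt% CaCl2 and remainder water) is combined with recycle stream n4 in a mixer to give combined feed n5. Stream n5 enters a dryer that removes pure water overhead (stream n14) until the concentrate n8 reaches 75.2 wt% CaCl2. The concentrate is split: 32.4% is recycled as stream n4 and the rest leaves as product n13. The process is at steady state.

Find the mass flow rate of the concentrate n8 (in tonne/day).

Overall CaCl2 balance (none leaves overhead): CaCl2 in fresh feed = CaCl2 in product, i.e. 2240×0.235 = (1−0.324)·n8·0.752.
n8 = 526.4/(0.752×0.676) = 1035.5 tonne/day.

1036 tonne/day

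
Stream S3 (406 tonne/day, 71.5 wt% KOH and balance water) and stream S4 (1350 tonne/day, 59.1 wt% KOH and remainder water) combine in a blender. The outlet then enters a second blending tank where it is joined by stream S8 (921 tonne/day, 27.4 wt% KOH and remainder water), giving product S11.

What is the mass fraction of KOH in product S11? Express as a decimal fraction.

Overall, product flow = 2677 tonne/day.
KOH in = 406×0.715 + 1350×0.591 + 921×0.274 = 1340.5 tonne/day.
KOH fraction in S11 = 0.5007.

0.5007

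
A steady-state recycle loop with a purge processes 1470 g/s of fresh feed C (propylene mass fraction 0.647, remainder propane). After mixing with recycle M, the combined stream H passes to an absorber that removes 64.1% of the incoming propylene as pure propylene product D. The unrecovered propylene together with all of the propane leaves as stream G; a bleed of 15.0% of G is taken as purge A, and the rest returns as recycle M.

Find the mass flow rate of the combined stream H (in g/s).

4828 g/s

propane enters only via C and leaves only via the purge: 1470×0.353 = 0.150×(propane in G), and the absorber passes all propane, so propane in H = propane in G = 3459.4 g/s.
propylene in H: m_A = 1470×0.647 + (1−0.150)·(1−0.641)·m_A, so m_A = 951.09/0.6948 = 1368.8 g/s.
H = 1368.8 + 3459.4 = 4828.2 g/s.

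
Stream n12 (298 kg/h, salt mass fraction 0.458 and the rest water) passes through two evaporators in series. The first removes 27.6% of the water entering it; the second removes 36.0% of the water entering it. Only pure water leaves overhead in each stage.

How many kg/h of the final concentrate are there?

211.3 kg/h

water in feed = 298×0.542 = 161.52 kg/h.
After stage 1: water left = (1−0.276)×161.52 = 116.94; stream total = 253.42 kg/h.
After stage 2: water left = (1−0.360)×116.94 = 74.84; final concentrate = 211.32 kg/h.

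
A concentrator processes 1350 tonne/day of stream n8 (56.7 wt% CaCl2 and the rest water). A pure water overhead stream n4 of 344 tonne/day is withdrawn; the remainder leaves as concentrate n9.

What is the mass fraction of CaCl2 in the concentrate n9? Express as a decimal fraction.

0.761

CaCl2 is not removed: 1350×0.567 = 765.45 tonne/day of CaCl2 enters n9.
Concentrate = 1350 − 344 = 1006 tonne/day.
Mass fraction = 765.45/1006 = 0.761.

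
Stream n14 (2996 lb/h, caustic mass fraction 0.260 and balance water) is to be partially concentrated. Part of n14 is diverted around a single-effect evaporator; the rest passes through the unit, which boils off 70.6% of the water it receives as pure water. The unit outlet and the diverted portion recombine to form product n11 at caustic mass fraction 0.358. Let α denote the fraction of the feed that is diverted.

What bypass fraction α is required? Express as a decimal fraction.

All 2996×0.260 = 778.96 lb/h of caustic reaches n11, so n11 = 778.96/0.358 = 2175.9 lb/h and vapour = 820.13 lb/h.
The evaporator receives (1−α)·2996 of feed at 0.740 water and removes 0.706 of that water:
0.706×0.740×(1−α)×2996 = 820.13
(1−α) = 820.13/1565.2 = 0.5240;  α = 0.4760.

0.476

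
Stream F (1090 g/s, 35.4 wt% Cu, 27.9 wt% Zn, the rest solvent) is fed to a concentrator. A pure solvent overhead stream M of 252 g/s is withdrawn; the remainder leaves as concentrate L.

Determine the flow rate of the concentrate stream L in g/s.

Concentrate = 1090 − 252 = 838 g/s.

838 g/s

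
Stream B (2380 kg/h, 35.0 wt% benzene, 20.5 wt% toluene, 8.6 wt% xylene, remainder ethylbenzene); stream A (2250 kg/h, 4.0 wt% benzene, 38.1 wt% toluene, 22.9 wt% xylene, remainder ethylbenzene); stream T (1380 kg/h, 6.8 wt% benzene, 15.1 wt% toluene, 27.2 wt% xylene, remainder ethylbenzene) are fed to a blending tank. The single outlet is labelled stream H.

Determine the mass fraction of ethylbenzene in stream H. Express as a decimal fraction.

Total flow out = 2380 + 2250 + 1380 = 6010 kg/h.
ethylbenzene in = 2380×0.359 + 2250×0.350 + 1380×0.509 = 2344.3 kg/h.
ethylbenzene mass fraction in H = 2344.3/6010 = 0.3901.

0.3901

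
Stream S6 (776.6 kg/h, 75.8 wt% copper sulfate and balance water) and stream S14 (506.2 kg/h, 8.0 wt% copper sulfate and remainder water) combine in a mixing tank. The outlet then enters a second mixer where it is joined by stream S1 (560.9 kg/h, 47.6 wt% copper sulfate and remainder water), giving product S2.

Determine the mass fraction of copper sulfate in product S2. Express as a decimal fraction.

Overall, product flow = 1843.7 kg/h.
copper sulfate in = 776.6×0.758 + 506.2×0.080 + 560.9×0.476 = 896.15 kg/h.
copper sulfate fraction in S2 = 0.486.

0.486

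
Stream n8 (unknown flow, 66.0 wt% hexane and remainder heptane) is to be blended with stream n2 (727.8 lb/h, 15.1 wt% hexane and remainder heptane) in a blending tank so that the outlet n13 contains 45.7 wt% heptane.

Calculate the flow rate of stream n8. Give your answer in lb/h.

Let n8 be the unknown flow. Total out = 727.8 + n8.
heptane balance: 617.9 + 0.340·n8 = 0.457·(727.8 + n8)
(0.340 − 0.457)·n8 = 0.457×727.8 − 617.9 = -285.3
n8 = -285.3 / -0.117 = 2438.4 lb/h

2438 lb/h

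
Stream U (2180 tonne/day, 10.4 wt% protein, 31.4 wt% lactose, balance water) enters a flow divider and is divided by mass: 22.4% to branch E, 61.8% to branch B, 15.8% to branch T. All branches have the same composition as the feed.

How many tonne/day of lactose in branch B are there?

423 tonne/day

Branch B total = 0.618×2180 = 1347.2 tonne/day.
lactose in B = 0.314×1347.2 = 423.03 tonne/day.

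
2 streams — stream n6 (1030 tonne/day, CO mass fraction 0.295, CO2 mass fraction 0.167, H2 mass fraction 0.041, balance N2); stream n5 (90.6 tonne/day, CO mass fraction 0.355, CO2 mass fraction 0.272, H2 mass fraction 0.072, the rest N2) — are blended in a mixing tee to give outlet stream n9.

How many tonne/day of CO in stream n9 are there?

336 tonne/day

CO out = CO in = 1030×0.295 + 90.6×0.355 = 336.01 tonne/day.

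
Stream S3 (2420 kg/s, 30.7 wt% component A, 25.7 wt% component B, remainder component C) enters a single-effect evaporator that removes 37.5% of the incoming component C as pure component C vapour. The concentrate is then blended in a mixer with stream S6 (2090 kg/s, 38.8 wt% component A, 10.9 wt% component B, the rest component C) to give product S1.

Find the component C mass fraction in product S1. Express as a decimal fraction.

Vapour removed = 0.375×0.436×2420 = 395.67 kg/s; concentrate = 2024.3 kg/s.
component C reaching the mixer = 659.45 (from concentrate) + 2090×0.503 = 1710.7 kg/s.
Product flow = 2024.3 + 2090 = 4114.3 kg/s; component C fraction = 0.4158.

0.4158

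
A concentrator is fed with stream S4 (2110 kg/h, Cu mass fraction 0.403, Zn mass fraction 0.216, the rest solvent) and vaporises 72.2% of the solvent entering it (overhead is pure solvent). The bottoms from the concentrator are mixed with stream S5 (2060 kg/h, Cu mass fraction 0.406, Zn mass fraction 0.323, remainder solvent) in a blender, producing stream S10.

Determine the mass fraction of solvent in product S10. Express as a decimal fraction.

0.218

Vapour removed = 0.722×0.381×2110 = 580.42 kg/h; concentrate = 1529.6 kg/h.
solvent reaching the mixer = 223.49 (from concentrate) + 2060×0.271 = 781.75 kg/h.
Product flow = 1529.6 + 2060 = 3589.6 kg/h; solvent fraction = 0.218.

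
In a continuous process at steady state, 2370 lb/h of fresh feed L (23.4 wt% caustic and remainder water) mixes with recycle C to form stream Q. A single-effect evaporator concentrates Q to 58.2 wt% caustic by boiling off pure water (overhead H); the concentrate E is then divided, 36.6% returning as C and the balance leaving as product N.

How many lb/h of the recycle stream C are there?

550.1 lb/h

Overall caustic balance (none leaves overhead): caustic in fresh feed = caustic in product, i.e. 2370×0.234 = (1−0.366)·E·0.582.
E = 554.58/(0.582×0.634) = 1503 lb/h.
Recycle C = 0.366×1503 = 550.09 lb/h.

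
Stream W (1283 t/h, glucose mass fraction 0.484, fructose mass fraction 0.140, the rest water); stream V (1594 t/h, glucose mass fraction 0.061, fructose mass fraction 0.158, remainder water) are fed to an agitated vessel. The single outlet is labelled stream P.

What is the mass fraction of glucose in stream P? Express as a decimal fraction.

Total flow out = 1283 + 1594 = 2877 t/h.
glucose in = 1283×0.484 + 1594×0.061 = 718.21 t/h.
glucose mass fraction in P = 718.21/2877 = 0.250.

0.250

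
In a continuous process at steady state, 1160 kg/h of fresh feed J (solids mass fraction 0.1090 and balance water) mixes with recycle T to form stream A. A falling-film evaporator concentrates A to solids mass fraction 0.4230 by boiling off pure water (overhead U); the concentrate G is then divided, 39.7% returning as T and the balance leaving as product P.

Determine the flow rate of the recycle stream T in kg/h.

196.8 kg/h

Overall solids balance (none leaves overhead): solids in fresh feed = solids in product, i.e. 1160×0.109 = (1−0.397)·G·0.423.
G = 126.44/(0.423×0.603) = 495.71 kg/h.
Recycle T = 0.397×495.71 = 196.8 kg/h.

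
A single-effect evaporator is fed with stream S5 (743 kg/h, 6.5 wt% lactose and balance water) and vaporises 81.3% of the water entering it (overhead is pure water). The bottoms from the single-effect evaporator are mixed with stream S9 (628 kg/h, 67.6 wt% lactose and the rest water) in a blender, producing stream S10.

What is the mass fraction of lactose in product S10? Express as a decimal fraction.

Vapour removed = 0.813×0.935×743 = 564.8 kg/h; concentrate = 178.2 kg/h.
lactose reaching the mixer = 48.295 (from concentrate) + 628×0.676 = 472.82 kg/h.
Product flow = 178.2 + 628 = 806.2 kg/h; lactose fraction = 0.586.

0.586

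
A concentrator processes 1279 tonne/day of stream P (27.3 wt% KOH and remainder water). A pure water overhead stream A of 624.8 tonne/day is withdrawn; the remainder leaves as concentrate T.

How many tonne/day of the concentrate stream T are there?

654.2 tonne/day

Concentrate = 1279 − 624.8 = 654.2 tonne/day.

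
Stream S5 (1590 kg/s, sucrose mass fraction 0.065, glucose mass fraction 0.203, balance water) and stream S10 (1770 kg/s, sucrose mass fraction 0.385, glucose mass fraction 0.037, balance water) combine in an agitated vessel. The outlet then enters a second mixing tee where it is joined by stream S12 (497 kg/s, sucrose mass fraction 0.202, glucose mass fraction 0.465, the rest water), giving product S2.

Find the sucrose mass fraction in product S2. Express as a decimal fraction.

Overall, product flow = 3857 kg/s.
sucrose in = 1590×0.065 + 1770×0.385 + 497×0.202 = 885.19 kg/s.
sucrose fraction in S2 = 0.230.

0.230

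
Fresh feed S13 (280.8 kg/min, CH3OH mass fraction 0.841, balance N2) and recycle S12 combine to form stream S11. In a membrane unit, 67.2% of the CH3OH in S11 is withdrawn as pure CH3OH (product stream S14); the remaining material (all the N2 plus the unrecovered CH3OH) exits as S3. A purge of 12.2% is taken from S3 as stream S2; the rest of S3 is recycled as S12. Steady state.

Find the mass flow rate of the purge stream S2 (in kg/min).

57.92 kg/min

N2 enters only via S13 and leaves only via the purge: 280.8×0.159 = 0.122×(N2 in S3), and the membrane unit passes all N2, so N2 in S11 = N2 in S3 = 365.96 kg/min.
CH3OH in S11: m_A = 280.8×0.841 + (1−0.122)·(1−0.672)·m_A, so m_A = 236.15/0.7120 = 331.67 kg/min.
S3 = (1−0.672)×331.67 + 365.96 = 474.75 kg/min.
Purge S2 = 0.122×474.75 = 57.919 kg/min.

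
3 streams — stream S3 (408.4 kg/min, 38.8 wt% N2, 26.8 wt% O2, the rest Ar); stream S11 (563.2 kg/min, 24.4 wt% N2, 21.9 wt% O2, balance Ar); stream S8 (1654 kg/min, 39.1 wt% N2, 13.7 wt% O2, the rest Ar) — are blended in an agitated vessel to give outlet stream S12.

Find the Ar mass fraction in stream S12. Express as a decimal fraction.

0.4660

Total flow out = 408.4 + 563.2 + 1654 = 2625.6 kg/min.
Ar in = 408.4×0.344 + 563.2×0.537 + 1654×0.472 = 1223.6 kg/min.
Ar mass fraction in S12 = 1223.6/2625.6 = 0.4660.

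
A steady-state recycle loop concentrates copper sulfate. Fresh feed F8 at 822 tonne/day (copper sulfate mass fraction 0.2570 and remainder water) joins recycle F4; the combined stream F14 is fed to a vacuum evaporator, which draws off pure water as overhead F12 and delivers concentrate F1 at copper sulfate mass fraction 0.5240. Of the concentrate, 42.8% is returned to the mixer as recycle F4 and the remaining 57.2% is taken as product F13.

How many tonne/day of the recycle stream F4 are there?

Overall copper sulfate balance (none leaves overhead): copper sulfate in fresh feed = copper sulfate in product, i.e. 822×0.257 = (1−0.428)·F1·0.524.
F1 = 211.25/(0.524×0.572) = 704.82 tonne/day.
Recycle F4 = 0.428×704.82 = 301.66 tonne/day.

301.7 tonne/day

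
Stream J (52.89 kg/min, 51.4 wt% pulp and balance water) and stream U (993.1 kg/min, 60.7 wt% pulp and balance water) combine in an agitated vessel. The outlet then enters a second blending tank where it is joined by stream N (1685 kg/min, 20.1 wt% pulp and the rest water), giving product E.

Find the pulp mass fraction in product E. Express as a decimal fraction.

0.355

Overall, product flow = 2731 kg/min.
pulp in = 52.89×0.514 + 993.1×0.607 + 1685×0.201 = 968.68 kg/min.
pulp fraction in E = 0.355.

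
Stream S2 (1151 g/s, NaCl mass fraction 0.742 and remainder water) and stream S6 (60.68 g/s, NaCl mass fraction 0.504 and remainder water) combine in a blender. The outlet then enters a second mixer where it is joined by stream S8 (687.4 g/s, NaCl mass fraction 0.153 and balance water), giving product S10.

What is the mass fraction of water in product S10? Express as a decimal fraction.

Overall, product flow = 1899.1 g/s.
water in = 1151×0.258 + 60.68×0.496 + 687.4×0.847 = 909.28 g/s.
water fraction in S10 = 0.479.

0.479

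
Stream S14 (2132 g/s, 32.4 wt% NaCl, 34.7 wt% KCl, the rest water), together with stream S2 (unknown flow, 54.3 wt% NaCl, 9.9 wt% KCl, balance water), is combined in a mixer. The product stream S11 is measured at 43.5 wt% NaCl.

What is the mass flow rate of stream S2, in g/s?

2191 g/s

Let S2 be the unknown flow. Total out = 2132 + S2.
NaCl balance: 690.77 + 0.543·S2 = 0.435·(2132 + S2)
(0.543 − 0.435)·S2 = 0.435×2132 − 690.77 = 236.65
S2 = 236.65 / 0.108 = 2191.2 g/s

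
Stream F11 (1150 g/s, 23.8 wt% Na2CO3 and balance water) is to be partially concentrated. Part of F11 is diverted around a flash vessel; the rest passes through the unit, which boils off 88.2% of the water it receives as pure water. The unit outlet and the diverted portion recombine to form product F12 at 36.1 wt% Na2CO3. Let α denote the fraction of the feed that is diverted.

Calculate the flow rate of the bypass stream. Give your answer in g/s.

567 g/s

All 1150×0.238 = 273.7 g/s of Na2CO3 reaches F12, so F12 = 273.7/0.361 = 758.17 g/s and vapour = 391.83 g/s.
The evaporator receives (1−α)·1150 of feed at 0.762 water and removes 0.882 of that water:
0.882×0.762×(1−α)×1150 = 391.83
(1−α) = 391.83/772.9 = 0.5070;  α = 0.4930.
Bypass flow = 0.4930×1150 = 567 g/s.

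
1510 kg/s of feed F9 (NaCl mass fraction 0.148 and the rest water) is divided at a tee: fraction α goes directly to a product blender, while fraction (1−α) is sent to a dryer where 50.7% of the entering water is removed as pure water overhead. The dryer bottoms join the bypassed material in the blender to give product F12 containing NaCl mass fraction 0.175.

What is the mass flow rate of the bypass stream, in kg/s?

970.7 kg/s

All 1510×0.148 = 223.48 kg/s of NaCl reaches F12, so F12 = 223.48/0.175 = 1277 kg/s and vapour = 232.97 kg/s.
The evaporator receives (1−α)·1510 of feed at 0.852 water and removes 0.507 of that water:
0.507×0.852×(1−α)×1510 = 232.97
(1−α) = 232.97/652.27 = 0.3572;  α = 0.6428.
Bypass flow = 0.6428×1510 = 970.67 kg/s.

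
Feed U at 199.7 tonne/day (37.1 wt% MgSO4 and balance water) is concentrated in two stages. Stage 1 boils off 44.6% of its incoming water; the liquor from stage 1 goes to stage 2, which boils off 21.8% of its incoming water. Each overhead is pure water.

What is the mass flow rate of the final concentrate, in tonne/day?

water in feed = 199.7×0.629 = 125.61 tonne/day.
After stage 1: water left = (1−0.446)×125.61 = 69.589; stream total = 143.68 tonne/day.
After stage 2: water left = (1−0.218)×69.589 = 54.418; final concentrate = 128.51 tonne/day.

128.5 tonne/day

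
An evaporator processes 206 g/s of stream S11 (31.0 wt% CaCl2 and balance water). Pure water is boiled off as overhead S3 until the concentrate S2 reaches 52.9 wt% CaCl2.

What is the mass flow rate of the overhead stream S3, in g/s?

85.28 g/s

CaCl2 is conserved: 206×0.310 = 63.86 g/s all reports to the concentrate.
Concentrate = 63.86/(target fraction) = 120.72 g/s.
Overhead = 206 − 120.72 = 85.282 g/s.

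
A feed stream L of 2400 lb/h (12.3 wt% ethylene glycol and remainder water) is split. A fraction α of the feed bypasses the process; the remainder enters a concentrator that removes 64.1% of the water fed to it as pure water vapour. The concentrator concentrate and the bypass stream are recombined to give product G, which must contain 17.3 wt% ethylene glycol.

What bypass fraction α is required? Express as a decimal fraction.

All 2400×0.123 = 295.2 lb/h of ethylene glycol reaches G, so G = 295.2/0.173 = 1706.4 lb/h and vapour = 693.64 lb/h.
The evaporator receives (1−α)·2400 of feed at 0.877 water and removes 0.641 of that water:
0.641×0.877×(1−α)×2400 = 693.64
(1−α) = 693.64/1349.2 = 0.5141;  α = 0.4859.

0.486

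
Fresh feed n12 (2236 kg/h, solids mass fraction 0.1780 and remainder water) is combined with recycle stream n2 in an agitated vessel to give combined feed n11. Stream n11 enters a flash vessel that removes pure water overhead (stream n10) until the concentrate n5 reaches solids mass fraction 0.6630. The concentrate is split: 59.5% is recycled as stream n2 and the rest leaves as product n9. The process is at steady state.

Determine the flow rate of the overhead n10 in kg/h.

Overall solids balance (none leaves overhead): solids in fresh feed = solids in product, i.e. 2236×0.178 = (1−0.595)·n5·0.663.
n5 = 398.01/(0.663×0.405) = 1482.3 kg/h.
Recycle n2 = 0.595×1482.3 = 881.94 kg/h.
Combined feed n11 = 2236 + 881.94 = 3117.9 kg/h.
Overhead n10 = n11 − n5 = 3117.9 − 1482.3 = 1635.7 kg/h.

1636 kg/h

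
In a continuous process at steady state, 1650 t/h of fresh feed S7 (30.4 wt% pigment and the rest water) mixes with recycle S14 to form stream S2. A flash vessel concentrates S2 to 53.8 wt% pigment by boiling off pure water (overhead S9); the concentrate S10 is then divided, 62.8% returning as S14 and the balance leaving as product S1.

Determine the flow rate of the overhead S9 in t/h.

Overall pigment balance (none leaves overhead): pigment in fresh feed = pigment in product, i.e. 1650×0.304 = (1−0.628)·S10·0.538.
S10 = 501.6/(0.538×0.372) = 2506.3 t/h.
Recycle S14 = 0.628×2506.3 = 1574 t/h.
Combined feed S2 = 1650 + 1574 = 3224 t/h.
Overhead S9 = S2 − S10 = 3224 − 2506.3 = 717.66 t/h.

717.7 t/h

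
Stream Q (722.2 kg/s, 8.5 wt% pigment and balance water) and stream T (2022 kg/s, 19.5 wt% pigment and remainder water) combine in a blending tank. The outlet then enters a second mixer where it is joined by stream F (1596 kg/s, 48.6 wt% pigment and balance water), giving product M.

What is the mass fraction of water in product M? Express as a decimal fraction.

Overall, product flow = 4340.2 kg/s.
water in = 722.2×0.915 + 2022×0.805 + 1596×0.514 = 3108.9 kg/s.
water fraction in M = 0.716.

0.716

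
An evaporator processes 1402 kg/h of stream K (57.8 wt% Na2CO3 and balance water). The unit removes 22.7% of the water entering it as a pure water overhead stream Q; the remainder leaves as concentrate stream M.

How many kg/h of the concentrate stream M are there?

water entering = 1402×0.422 = 591.64 kg/h; overhead removed = 0.227×591.64 = 134.3 kg/h.
Concentrate = 1402 − 134.3 = 1267.7 kg/h.

1268 kg/h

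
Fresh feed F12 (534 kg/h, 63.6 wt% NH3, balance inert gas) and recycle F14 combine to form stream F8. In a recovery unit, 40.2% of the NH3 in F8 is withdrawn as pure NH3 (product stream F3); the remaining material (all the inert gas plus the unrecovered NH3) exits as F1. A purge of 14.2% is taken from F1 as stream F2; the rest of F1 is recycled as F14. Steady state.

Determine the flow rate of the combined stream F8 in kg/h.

inert gas enters only via F12 and leaves only via the purge: 534×0.364 = 0.142×(inert gas in F1), and the recovery unit passes all inert gas, so inert gas in F8 = inert gas in F1 = 1368.8 kg/h.
NH3 in F8: m_A = 534×0.636 + (1−0.142)·(1−0.402)·m_A, so m_A = 339.62/0.4869 = 697.5 kg/h.
F8 = 697.5 + 1368.8 = 2066.3 kg/h.

2066 kg/h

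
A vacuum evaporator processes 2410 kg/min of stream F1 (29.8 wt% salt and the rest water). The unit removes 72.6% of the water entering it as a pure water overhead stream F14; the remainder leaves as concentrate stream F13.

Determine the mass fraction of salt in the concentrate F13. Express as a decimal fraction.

0.6077

salt is not removed: 2410×0.298 = 718.18 kg/min of salt enters F13.
water entering = 2410×0.702 = 1691.8 kg/min; overhead removed = 0.726×1691.8 = 1228.3 kg/min.
Concentrate = 2410 − 1228.3 = 1181.7 kg/min.
Mass fraction = 718.18/1181.7 = 0.6077.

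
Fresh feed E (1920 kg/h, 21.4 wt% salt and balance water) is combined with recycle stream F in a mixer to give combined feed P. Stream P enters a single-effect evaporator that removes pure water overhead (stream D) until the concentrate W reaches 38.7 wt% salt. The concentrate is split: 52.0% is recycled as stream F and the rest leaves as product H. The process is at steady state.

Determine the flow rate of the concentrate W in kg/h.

Overall salt balance (none leaves overhead): salt in fresh feed = salt in product, i.e. 1920×0.214 = (1−0.520)·W·0.387.
W = 410.88/(0.387×0.480) = 2211.9 kg/h.

2212 kg/h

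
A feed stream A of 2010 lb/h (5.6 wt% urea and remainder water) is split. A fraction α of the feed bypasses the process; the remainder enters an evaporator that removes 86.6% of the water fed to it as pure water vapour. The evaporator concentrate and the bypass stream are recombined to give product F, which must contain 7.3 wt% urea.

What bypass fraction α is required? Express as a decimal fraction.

0.715

All 2010×0.056 = 112.56 lb/h of urea reaches F, so F = 112.56/0.073 = 1541.9 lb/h and vapour = 468.08 lb/h.
The evaporator receives (1−α)·2010 of feed at 0.944 water and removes 0.866 of that water:
0.866×0.944×(1−α)×2010 = 468.08
(1−α) = 468.08/1643.2 = 0.2849;  α = 0.7151.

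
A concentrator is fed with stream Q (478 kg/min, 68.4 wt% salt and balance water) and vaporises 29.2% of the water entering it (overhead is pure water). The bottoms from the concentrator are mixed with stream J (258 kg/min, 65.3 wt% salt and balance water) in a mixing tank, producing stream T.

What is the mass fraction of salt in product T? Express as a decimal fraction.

Vapour removed = 0.292×0.316×478 = 44.106 kg/min; concentrate = 433.89 kg/min.
salt reaching the mixer = 326.95 (from concentrate) + 258×0.653 = 495.43 kg/min.
Product flow = 433.89 + 258 = 691.89 kg/min; salt fraction = 0.7160.

0.7160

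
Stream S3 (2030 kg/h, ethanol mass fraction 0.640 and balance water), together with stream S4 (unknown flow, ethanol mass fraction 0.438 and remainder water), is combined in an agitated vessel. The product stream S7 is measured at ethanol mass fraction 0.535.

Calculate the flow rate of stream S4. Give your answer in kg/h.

2197 kg/h

Let S4 be the unknown flow. Total out = 2030 + S4.
ethanol balance: 1299.2 + 0.438·S4 = 0.535·(2030 + S4)
(0.438 − 0.535)·S4 = 0.535×2030 − 1299.2 = -213.15
S4 = -213.15 / -0.097 = 2197.4 kg/h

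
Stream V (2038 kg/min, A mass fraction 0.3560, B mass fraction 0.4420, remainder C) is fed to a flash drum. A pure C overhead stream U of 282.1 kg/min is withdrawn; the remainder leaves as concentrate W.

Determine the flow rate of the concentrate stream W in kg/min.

Concentrate = 2038 − 282.1 = 1755.9 kg/min.

1756 kg/min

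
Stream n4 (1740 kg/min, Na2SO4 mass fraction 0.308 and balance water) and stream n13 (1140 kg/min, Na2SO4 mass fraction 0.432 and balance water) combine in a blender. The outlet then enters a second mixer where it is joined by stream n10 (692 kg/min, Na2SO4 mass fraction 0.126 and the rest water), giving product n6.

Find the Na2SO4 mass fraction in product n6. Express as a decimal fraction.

0.312

Overall, product flow = 3572 kg/min.
Na2SO4 in = 1740×0.308 + 1140×0.432 + 692×0.126 = 1115.6 kg/min.
Na2SO4 fraction in n6 = 0.312.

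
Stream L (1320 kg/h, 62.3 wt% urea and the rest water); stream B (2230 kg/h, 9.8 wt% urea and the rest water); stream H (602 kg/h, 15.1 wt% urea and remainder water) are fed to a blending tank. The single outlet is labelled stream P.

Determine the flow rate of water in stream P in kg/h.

water out = water in = 1320×0.377 + 2230×0.902 + 602×0.849 = 3020.2 kg/h.

3020 kg/h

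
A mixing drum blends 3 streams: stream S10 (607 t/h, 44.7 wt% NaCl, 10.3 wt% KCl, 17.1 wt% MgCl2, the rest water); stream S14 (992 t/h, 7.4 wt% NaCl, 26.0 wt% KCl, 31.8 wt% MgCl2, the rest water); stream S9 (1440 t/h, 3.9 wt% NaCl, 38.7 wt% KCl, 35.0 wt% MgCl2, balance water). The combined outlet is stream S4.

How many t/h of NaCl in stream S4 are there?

400.9 t/h

NaCl out = NaCl in = 607×0.447 + 992×0.074 + 1440×0.039 = 400.9 t/h.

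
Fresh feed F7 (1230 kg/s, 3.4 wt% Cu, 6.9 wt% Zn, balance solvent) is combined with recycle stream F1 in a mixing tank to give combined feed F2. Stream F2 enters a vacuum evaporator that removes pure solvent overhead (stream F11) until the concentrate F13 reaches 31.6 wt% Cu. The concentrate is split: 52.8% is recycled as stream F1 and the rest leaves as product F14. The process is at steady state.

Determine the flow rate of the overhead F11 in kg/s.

1098 kg/s

Overall Cu balance (none leaves overhead): Cu in fresh feed = Cu in product, i.e. 1230×0.034 = (1−0.528)·F13·0.316.
F13 = 41.82/(0.316×0.472) = 280.39 kg/s.
Recycle F1 = 0.528×280.39 = 148.04 kg/s.
Combined feed F2 = 1230 + 148.04 = 1378 kg/s.
Overhead F11 = F2 − F13 = 1378 − 280.39 = 1097.7 kg/s.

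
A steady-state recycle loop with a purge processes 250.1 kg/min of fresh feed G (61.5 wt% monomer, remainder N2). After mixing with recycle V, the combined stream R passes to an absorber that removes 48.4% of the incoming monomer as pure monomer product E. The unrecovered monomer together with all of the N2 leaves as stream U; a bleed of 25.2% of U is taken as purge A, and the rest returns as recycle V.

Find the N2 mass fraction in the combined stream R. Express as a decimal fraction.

0.604

N2 enters only via G and leaves only via the purge: 250.1×0.385 = 0.252×(N2 in U), and the absorber passes all N2, so N2 in R = N2 in U = 382.1 kg/min.
monomer in R: m_A = 250.1×0.615 + (1−0.252)·(1−0.484)·m_A, so m_A = 153.81/0.6140 = 250.49 kg/min.
R = 250.49 + 382.1 = 632.59 kg/min.
N2 fraction in R = 382.1/632.59 = 0.604.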